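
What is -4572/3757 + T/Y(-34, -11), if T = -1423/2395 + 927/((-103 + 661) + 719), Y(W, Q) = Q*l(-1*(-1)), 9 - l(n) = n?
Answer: -616012252949/505580466820 ≈ -1.2184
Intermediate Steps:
l(n) = 9 - n
Y(W, Q) = 8*Q (Y(W, Q) = Q*(9 - (-1)*(-1)) = Q*(9 - 1*1) = Q*(9 - 1) = Q*8 = 8*Q)
T = 402994/3058415 (T = -1423*1/2395 + 927/(558 + 719) = -1423/2395 + 927/1277 = 402994/3058415 ≈ 0.13177)
-4572/3757 + T/Y(-34, -11) = -4572/3757 + 402994/(3058415*((8*(-11)))) = -4572*1/3757 + (402994/3058415)/(-88) = -4572/3757 + (402994/3058415)*(-1/88) = -4572/3757 - 201497/134570260 = -616012252949/505580466820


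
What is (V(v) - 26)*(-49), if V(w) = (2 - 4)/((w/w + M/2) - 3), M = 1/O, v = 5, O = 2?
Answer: 1218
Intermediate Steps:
M = ½ (M = 1/2 = 1*(½) = ½ ≈ 0.50000)
V(w) = 8/7 (V(w) = (2 - 4)/((w/w + (½)/2) - 3) = -2/((1 + (½)*(½)) - 3) = -2/((1 + ¼) - 3) = -2/(5/4 - 3) = -2/(-7/4) = -2*(-4/7) = 8/7)
(V(v) - 26)*(-49) = (8/7 - 26)*(-49) = -174/7*(-49) = 1218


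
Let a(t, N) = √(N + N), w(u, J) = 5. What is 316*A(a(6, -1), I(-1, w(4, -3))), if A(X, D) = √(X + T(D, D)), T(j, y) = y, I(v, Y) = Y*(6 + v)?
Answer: 316*√(25 + I*√2) ≈ 1580.6 + 44.671*I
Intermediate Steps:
a(t, N) = √2*√N (a(t, N) = √(2*N) = √2*√N)
A(X, D) = √(D + X) (A(X, D) = √(X + D) = √(D + X))
316*A(a(6, -1), I(-1, w(4, -3))) = 316*√(5*(6 - 1) + √2*√(-1)) = 316*√(5*5 + √2*I) = 316*√(25 + I*√2)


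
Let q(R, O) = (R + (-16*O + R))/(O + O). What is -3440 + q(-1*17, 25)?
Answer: -86217/25 ≈ -3448.7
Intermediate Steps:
q(R, O) = (-16*O + 2*R)/(2*O) (q(R, O) = (R + (R - 16*O))/((2*O)) = (-16*O + 2*R)*(1/(2*O)) = (-16*O + 2*R)/(2*O))
-3440 + q(-1*17, 25) = -3440 + (-8 - 1*17/25) = -3440 + (-8 - 17*1/25) = -3440 + (-8 - 17/25) = -3440 - 217/25 = -86217/25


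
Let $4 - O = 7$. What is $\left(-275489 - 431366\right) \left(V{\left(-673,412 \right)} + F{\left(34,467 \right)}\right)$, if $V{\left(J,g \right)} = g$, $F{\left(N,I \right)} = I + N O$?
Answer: $-549226335$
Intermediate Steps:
$O = -3$ ($O = 4 - 7 = -3$)
$F{\left(N,I \right)} = I - 3 N$ ($F{\left(N,I \right)} = I + N \left(-3\right) = I - 3 N$)
$\left(-275489 - 431366\right) \left(V{\left(-673,412 \right)} + F{\left(34,467 \right)}\right) = \left(-275489 - 431366\right) \left(412 + \left(467 - 102\right)\right) = - 706855 \left(412 + \left(467 - 102\right)\right) = - 706855 \left(412 + 365\right) = \left(-706855\right) 777 = -549226335$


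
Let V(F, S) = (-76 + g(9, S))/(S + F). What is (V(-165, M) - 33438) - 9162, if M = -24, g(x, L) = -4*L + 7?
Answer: -298201/7 ≈ -42600.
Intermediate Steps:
g(x, L) = 7 - 4*L
V(F, S) = (-69 - 4*S)/(F + S) (V(F, S) = (-76 + (7 - 4*S))/(S + F) = (-69 - 4*S)/(F + S))
(V(-165, M) - 33438) - 9162 = ((-69 - 4*(-24))/(-165 - 24) - 33438) - 9162 = ((-69 + 96)/(-189) - 33438) - 9162 = (-1/189*27 - 33438) - 9162 = (-⅐ - 33438) - 9162 = -234067/7 - 9162 = -298201/7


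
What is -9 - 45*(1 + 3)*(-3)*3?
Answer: 1611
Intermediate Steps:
-9 - 45*(1 + 3)*(-3)*3 = -9 - 45*4*(-3)*3 = -9 - (-540)*3 = -9 - 45*(-36) = -9 + 1620 = 1611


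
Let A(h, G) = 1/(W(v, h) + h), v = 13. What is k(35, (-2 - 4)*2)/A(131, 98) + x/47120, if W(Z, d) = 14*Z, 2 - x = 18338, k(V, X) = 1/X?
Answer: -935537/35340 ≈ -26.472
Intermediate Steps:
x = -18336 (x = 2 - 1*18338 = 2 - 18338 = -18336)
A(h, G) = 1/(182 + h) (A(h, G) = 1/(14*13 + h) = 1/(182 + h))
k(35, (-2 - 4)*2)/A(131, 98) + x/47120 = 1/((((-2 - 4)*2))*(1/(182 + 131))) - 18336/47120 = 1/(((-6*2))*(1/313)) - 18336*1/47120 = 1/((-12)*(1/313)) - 1146/2945 = -1/12*313 - 1146/2945 = -313/12 - 1146/2945 = -935537/35340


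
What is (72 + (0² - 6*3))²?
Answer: 2916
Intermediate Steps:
(72 + (0² - 6*3))² = (72 + (0 - 18))² = (72 - 18)² = 54² = 2916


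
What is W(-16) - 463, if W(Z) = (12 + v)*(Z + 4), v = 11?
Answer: -739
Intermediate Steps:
W(Z) = 92 + 23*Z (W(Z) = (12 + 11)*(Z + 4) = 23*(4 + Z) = 92 + 23*Z)
W(-16) - 463 = (92 + 23*(-16)) - 463 = (92 - 368) - 463 = -276 - 463 = -739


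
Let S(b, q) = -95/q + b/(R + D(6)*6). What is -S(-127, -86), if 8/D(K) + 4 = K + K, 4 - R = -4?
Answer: 2398/301 ≈ 7.9668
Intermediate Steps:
R = 8 (R = 4 - 1*(-4) = 4 + 4 = 8)
D(K) = 8/(-4 + 2*K) (D(K) = 8/(-4 + (K + K)) = 8/(-4 + 2*K))
S(b, q) = -95/q + b/14 (S(b, q) = -95/q + b/(8 + (4/(-2 + 6))*6) = -95/q + b/(8 + (4/4)*6) = -95/q + b/(8 + (4*(¼))*6) = -95/q + b/(8 + 1*6) = -95/q + b/(8 + 6) = -95/q + b/14)
-S(-127, -86) = -(-95/(-86) + (1/14)*(-127)) = -(-95*(-1/86) - 127/14) = -(95/86 - 127/14) = -1*(-2398/301) = 2398/301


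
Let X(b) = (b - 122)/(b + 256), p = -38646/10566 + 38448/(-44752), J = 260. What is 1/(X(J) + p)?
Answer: -141198154/599989623 ≈ -0.23533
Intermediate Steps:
p = -7415720/1641839 (p = -38646*1/10566 + 38448*(-1/44752) = -2147/587 - 2403/2797 = -7415720/1641839 ≈ -4.5167)
X(b) = (-122 + b)/(256 + b)
1/(X(J) + p) = 1/((-122 + 260)/(256 + 260) - 7415720/1641839) = 1/(138/516 - 7415720/1641839) = 1/((1/516)*138 - 7415720/1641839) = 1/(23/86 - 7415720/1641839) = 1/(-599989623/141198154) = -141198154/599989623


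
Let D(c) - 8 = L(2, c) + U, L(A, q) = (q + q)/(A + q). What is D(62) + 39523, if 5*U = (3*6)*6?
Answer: 3164363/80 ≈ 39555.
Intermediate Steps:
U = 108/5 (U = ((3*6)*6)/5 = (18*6)/5 = (1/5)*108 = 108/5 ≈ 21.600)
L(A, q) = 2*q/(A + q) (L(A, q) = (2*q)/(A + q) = 2*q/(A + q))
D(c) = 148/5 + 2*c/(2 + c) (D(c) = 8 + (2*c/(2 + c) + 108/5) = 8 + (108/5 + 2*c/(2 + c)) = 148/5 + 2*c/(2 + c))
D(62) + 39523 = 2*(148 + 79*62)/(5*(2 + 62)) + 39523 = (2/5)*(148 + 4898)/64 + 39523 = (2/5)*(1/64)*5046 + 39523 = 2523/80 + 39523 = 3164363/80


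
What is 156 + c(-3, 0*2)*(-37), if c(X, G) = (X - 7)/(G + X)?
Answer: 98/3 ≈ 32.667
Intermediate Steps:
c(X, G) = (-7 + X)/(G + X)
156 + c(-3, 0*2)*(-37) = 156 + ((-7 - 3)/(0*2 - 3))*(-37) = 156 + (-10/(0 - 3))*(-37) = 156 + (-10/(-3))*(-37) = 156 - 1/3*(-10)*(-37) = 156 + (10/3)*(-37) = 156 - 370/3 = 98/3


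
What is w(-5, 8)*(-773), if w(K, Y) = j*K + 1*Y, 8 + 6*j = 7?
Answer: -40969/6 ≈ -6828.2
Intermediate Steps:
j = -⅙ (j = -4/3 + (⅙)*7 = -4/3 + 7/6 = -⅙ ≈ -0.16667)
w(K, Y) = Y - K/6 (w(K, Y) = -K/6 + 1*Y = -K/6 + Y = Y - K/6)
w(-5, 8)*(-773) = (8 - ⅙*(-5))*(-773) = (8 + ⅚)*(-773) = (53/6)*(-773) = -40969/6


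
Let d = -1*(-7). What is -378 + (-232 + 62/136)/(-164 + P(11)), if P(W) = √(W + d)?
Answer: -172072483/456926 + 47235*√2/1827704 ≈ -376.55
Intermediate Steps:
d = 7
P(W) = √(7 + W) (P(W) = √(W + 7) = √(7 + W))
-378 + (-232 + 62/136)/(-164 + P(11)) = -378 + (-232 + 62/136)/(-164 + √(7 + 11)) = -378 + (-232 + 62*(1/136))/(-164 + √18) = -378 + (-232 + 31/68)/(-164 + 3*√2) = -378 - 15745/(68*(-164 + 3*√2))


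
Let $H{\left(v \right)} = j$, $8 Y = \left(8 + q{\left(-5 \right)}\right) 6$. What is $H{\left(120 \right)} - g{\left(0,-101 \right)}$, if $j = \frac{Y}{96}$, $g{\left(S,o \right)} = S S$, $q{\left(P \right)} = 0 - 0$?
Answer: $\frac{1}{16} \approx 0.0625$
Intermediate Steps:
$q{\left(P \right)} = 0$ ($q{\left(P \right)} = 0 + 0 = 0$)
$g{\left(S,o \right)} = S^{2}$
$Y = 6$ ($Y = \frac{\left(8 + 0\right) 6}{8} = \frac{8 \cdot 6}{8} = \frac{1}{8} \cdot 48 = 6$)
$j = \frac{1}{16}$ ($j = \frac{6}{96} = 6 \cdot \frac{1}{96} = \frac{1}{16} \approx 0.0625$)
$H{\left(v \right)} = \frac{1}{16}$
$H{\left(120 \right)} - g{\left(0,-101 \right)} = \frac{1}{16} - 0^{2} = \frac{1}{16} - 0 = \frac{1}{16} + 0 = \frac{1}{16}$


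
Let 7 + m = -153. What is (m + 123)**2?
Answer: 1369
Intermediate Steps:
m = -160 (m = -7 - 153 = -160)
(m + 123)**2 = (-160 + 123)**2 = (-37)**2 = 1369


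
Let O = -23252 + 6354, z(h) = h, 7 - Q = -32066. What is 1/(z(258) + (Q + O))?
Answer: 1/15433 ≈ 6.4796e-5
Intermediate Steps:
Q = 32073 (Q = 7 - 1*(-32066) = 7 + 32066 = 32073)
O = -16898
1/(z(258) + (Q + O)) = 1/(258 + (32073 - 16898)) = 1/(258 + 15175) = 1/15433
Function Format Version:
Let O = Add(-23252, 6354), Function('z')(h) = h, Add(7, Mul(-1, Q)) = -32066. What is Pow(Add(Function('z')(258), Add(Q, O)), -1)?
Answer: Rational(1, 15433) ≈ 6.4796e-5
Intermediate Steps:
Q = 32073 (Q = Add(7, Mul(-1, -32066)) = Add(7, 32066) = 32073)
O = -16898
Pow(Add(Function('z')(258), Add(Q, O)), -1) = Pow(Add(258, Add(32073, -16898)), -1) = Pow(Add(258, 15175), -1) = Pow(15433, -1) = Rational(1, 15433)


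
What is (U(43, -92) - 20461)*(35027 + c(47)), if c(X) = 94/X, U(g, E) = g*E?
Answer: -855303093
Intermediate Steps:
U(g, E) = E*g
(U(43, -92) - 20461)*(35027 + c(47)) = (-92*43 - 20461)*(35027 + 94/47) = (-3956 - 20461)*(35027 + 94*(1/47)) = -24417*(35027 + 2) = -24417*35029 = -855303093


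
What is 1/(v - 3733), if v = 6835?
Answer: 1/3102 ≈ 0.00032237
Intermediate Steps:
1/(v - 3733) = 1/(6835 - 3733) = 1/3102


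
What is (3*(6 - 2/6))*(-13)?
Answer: -221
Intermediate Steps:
(3*(6 - 2/6))*(-13) = (3*(6 - 1*⅓))*(-13) = (3*(6 - ⅓))*(-13) = (3*(17/3))*(-13) = 17*(-13) = -221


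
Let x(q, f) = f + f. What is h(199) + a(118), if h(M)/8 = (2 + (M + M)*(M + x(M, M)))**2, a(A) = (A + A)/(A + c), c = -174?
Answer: 6323246906309/14 ≈ 4.5166e+11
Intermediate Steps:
x(q, f) = 2*f
a(A) = 2*A/(-174 + A) (a(A) = (A + A)/(A - 174) = (2*A)/(-174 + A) = 2*A/(-174 + A))
h(M) = 8*(2 + 6*M**2)**2 (h(M) = 8*(2 + (M + M)*(M + 2*M))**2 = 8*(2 + (2*M)*(3*M))**2 = 8*(2 + 6*M**2)**2)
h(199) + a(118) = 32*(1 + 3*199**2)**2 + 2*118/(-174 + 118) = 32*(1 + 3*39601)**2 + 2*118/(-56) = 32*(1 + 118803)**2 + 2*118*(-1/56) = 32*118804**2 - 59/14 = 32*14114390416 - 59/14 = 451660493312 - 59/14 = 6323246906309/14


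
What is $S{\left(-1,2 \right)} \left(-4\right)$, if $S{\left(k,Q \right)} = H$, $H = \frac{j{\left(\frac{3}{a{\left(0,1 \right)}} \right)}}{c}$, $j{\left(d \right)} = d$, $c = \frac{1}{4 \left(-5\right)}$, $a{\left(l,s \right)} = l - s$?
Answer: $-240$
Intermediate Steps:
$c = - \frac{1}{20}$ ($c = \frac{1}{-20} = - \frac{1}{20} \approx -0.05$)
$H = 60$ ($H = \frac{3 \frac{1}{0 - 1}}{- \frac{1}{20}} = \frac{3}{0 - 1} \left(-20\right) = \frac{3}{-1} \left(-20\right) = 3 \left(-1\right) \left(-20\right) = \left(-3\right) \left(-20\right) = 60$)
$S{\left(k,Q \right)} = 60$
$S{\left(-1,2 \right)} \left(-4\right) = 60 \left(-4\right) = -240$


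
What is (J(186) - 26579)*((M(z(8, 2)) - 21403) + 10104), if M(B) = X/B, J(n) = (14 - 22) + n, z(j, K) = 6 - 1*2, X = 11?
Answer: 1192929185/4 ≈ 2.9823e+8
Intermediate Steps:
z(j, K) = 4 (z(j, K) = 6 - 2 = 4)
J(n) = -8 + n
M(B) = 11/B
(J(186) - 26579)*((M(z(8, 2)) - 21403) + 10104) = ((-8 + 186) - 26579)*((11/4 - 21403) + 10104) = (178 - 26579)*((11*(1/4) - 21403) + 10104) = -26401*((11/4 - 21403) + 10104) = -26401*(-85601/4 + 10104) = -26401*(-45185/4) = 1192929185/4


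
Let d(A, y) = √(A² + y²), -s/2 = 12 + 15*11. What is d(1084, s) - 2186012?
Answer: -2186012 + 2*√325093 ≈ -2.1849e+6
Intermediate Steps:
s = -354 (s = -2*(12 + 15*11) = -2*(12 + 165) = -2*177 = -354)
d(1084, s) - 2186012 = √(1084² + (-354)²) - 2186012 = √(1175056 + 125316) - 2186012 = √1300372 - 2186012 = 2*√325093 - 2186012 = -2186012 + 2*√325093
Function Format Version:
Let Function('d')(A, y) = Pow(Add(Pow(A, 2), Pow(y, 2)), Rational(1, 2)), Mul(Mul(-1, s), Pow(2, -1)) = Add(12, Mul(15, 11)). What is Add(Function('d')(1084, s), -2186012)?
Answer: Add(-2186012, Mul(2, Pow(325093, Rational(1, 2)))) ≈ -2.1849e+6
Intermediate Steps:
s = -354 (s = Mul(-2, Add(12, Mul(15, 11))) = Mul(-2, Add(12, 165)) = Mul(-2, 177) = -354)
Add(Function('d')(1084, s), -2186012) = Add(Pow(Add(Pow(1084, 2), Pow(-354, 2)), Rational(1, 2)), -2186012) = Add(Pow(Add(1175056, 125316), Rational(1, 2)), -2186012) = Add(Pow(1300372, Rational(1, 2)), -2186012) = Add(Mul(2, Pow(325093, Rational(1, 2))), -2186012) = Add(-2186012, Mul(2, Pow(325093, Rational(1, 2))))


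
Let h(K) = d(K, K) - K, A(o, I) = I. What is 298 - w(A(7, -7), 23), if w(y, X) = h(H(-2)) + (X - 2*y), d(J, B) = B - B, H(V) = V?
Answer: 259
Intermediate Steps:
d(J, B) = 0
h(K) = -K (h(K) = 0 - K = -K)
w(y, X) = 2 + X - 2*y (w(y, X) = -1*(-2) + (X - 2*y) = 2 + (X - 2*y) = 2 + X - 2*y)
298 - w(A(7, -7), 23) = 298 - (2 + 23 - 2*(-7)) = 298 - (2 + 23 + 14) = 298 - 1*39 = 298 - 39 = 259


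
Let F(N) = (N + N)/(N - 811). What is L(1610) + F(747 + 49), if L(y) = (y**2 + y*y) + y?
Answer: 77785558/15 ≈ 5.1857e+6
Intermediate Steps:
L(y) = y + 2*y**2 (L(y) = (y**2 + y**2) + y = 2*y**2 + y = y + 2*y**2)
F(N) = 2*N/(-811 + N) (F(N) = (2*N)/(-811 + N) = 2*N/(-811 + N))
L(1610) + F(747 + 49) = 1610*(1 + 2*1610) + 2*(747 + 49)/(-811 + (747 + 49)) = 1610*(1 + 3220) + 2*796/(-811 + 796) = 1610*3221 + 2*796/(-15) = 5185810 + 2*796*(-1/15) = 5185810 - 1592/15 = 77785558/15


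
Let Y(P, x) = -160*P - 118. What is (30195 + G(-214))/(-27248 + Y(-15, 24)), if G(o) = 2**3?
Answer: -30203/24966 ≈ -1.2098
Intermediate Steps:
G(o) = 8
Y(P, x) = -118 - 160*P
(30195 + G(-214))/(-27248 + Y(-15, 24)) = (30195 + 8)/(-27248 + (-118 - 160*(-15))) = 30203/(-27248 + (-118 + 2400)) = 30203/(-27248 + 2282) = 30203/(-24966) = 30203*(-1/24966) = -30203/24966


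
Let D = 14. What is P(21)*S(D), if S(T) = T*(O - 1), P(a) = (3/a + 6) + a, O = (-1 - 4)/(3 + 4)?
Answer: -4560/7 ≈ -651.43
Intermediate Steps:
O = -5/7 ≈ -0.71429
P(a) = 6 + a + 3/a (P(a) = (6 + 3/a) + a = 6 + a + 3/a)
S(T) = -12*T/7 (S(T) = T*(-5/7 - 1) = T*(-12/7) = -12*T/7)
P(21)*S(D) = (6 + 21 + 3/21)*(-12/7*14) = (6 + 21 + 3*(1/21))*(-24) = (6 + 21 + 1/7)*(-24) = (190/7)*(-24) = -4560/7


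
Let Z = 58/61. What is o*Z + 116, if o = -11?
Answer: 6438/61 ≈ 105.54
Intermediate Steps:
Z = 58/61 (Z = 58*(1/61) = 58/61 ≈ 0.95082)
o*Z + 116 = -11*58/61 + 116 = -638/61 + 116 = 6438/61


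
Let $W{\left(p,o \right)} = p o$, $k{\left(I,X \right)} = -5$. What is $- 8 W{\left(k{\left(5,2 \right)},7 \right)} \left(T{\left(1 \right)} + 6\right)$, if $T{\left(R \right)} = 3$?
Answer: $2520$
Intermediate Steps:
$W{\left(p,o \right)} = o p$
$- 8 W{\left(k{\left(5,2 \right)},7 \right)} \left(T{\left(1 \right)} + 6\right) = - 8 \cdot 7 \left(-5\right) \left(3 + 6\right) = \left(-8\right) \left(-35\right) 9 = 280 \cdot 9 = 2520$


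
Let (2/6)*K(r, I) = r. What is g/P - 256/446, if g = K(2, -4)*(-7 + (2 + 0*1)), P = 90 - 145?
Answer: -70/2453 ≈ -0.028536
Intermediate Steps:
P = -55
K(r, I) = 3*r
g = -30 (g = (3*2)*(-7 + (2 + 0*1)) = 6*(-7 + (2 + 0)) = 6*(-7 + 2) = 6*(-5) = -30)
g/P - 256/446 = -30/(-55) - 256/446 = -30*(-1/55) - 256*1/446 = 6/11 - 128/223 = -70/2453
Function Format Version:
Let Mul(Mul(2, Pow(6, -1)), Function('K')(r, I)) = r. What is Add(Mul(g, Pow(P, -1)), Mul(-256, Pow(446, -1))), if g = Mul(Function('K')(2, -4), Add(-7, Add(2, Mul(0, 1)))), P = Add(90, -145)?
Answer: Rational(-70, 2453) ≈ -0.028536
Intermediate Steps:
P = -55
Function('K')(r, I) = Mul(3, r)
g = -30 (g = Mul(Mul(3, 2), Add(-7, Add(2, Mul(0, 1)))) = Mul(6, Add(-7, Add(2, 0))) = Mul(6, Add(-7, 2)) = Mul(6, -5) = -30)
Add(Mul(g, Pow(P, -1)), Mul(-256, Pow(446, -1))) = Add(Mul(-30, Pow(-55, -1)), Mul(-256, Pow(446, -1))) = Add(Mul(-30, Rational(-1, 55)), Mul(-256, Rational(1, 446))) = Add(Rational(6, 11), Rational(-128, 223)) = Rational(-70, 2453)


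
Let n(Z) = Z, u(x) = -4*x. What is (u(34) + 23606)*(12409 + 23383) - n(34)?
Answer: 840038206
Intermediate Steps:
(u(34) + 23606)*(12409 + 23383) - n(34) = (-4*34 + 23606)*(12409 + 23383) - 1*34 = (-136 + 23606)*35792 - 34 = 23470*35792 - 34 = 840038240 - 34 = 840038206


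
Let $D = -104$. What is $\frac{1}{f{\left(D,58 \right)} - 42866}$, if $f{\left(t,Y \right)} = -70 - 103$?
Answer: $- \frac{1}{43039} \approx -2.3235 \cdot 10^{-5}$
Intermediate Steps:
$f{\left(t,Y \right)} = -173$
$\frac{1}{f{\left(D,58 \right)} - 42866} = \frac{1}{-173 - 42866} = \frac{1}{-43039} = - \frac{1}{43039}$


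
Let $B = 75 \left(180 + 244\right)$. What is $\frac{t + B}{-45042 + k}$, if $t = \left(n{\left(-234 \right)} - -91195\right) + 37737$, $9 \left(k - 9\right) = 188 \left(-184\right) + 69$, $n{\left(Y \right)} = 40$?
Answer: $- \frac{361737}{109955} \approx -3.2899$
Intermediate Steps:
$k = - \frac{34442}{9}$ ($k = 9 + \frac{188 \left(-184\right) + 69}{9} = 9 + \frac{-34592 + 69}{9} = 9 + \frac{1}{9} \left(-34523\right) = 9 - \frac{34523}{9} = - \frac{34442}{9} \approx -3826.9$)
$B = 31800$ ($B = 75 \cdot 424 = 31800$)
$t = 128972$ ($t = \left(40 - -91195\right) + 37737 = \left(40 + 91195\right) + 37737 = 91235 + 37737 = 128972$)
$\frac{t + B}{-45042 + k} = \frac{128972 + 31800}{-45042 - \frac{34442}{9}} = \frac{160772}{- \frac{439820}{9}} = 160772 \left(- \frac{9}{439820}\right) = - \frac{361737}{109955}$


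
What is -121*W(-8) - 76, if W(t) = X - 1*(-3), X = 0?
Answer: -439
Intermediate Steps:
W(t) = 3 (W(t) = 0 - 1*(-3) = 0 + 3 = 3)
-121*W(-8) - 76 = -121*3 - 76 = -363 - 76 = -439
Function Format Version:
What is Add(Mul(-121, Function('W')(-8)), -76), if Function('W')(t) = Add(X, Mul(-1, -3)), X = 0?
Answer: -439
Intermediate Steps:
Function('W')(t) = 3 (Function('W')(t) = Add(0, Mul(-1, -3)) = Add(0, 3) = 3)
Add(Mul(-121, Function('W')(-8)), -76) = Add(Mul(-121, 3), -76) = Add(-363, -76) = -439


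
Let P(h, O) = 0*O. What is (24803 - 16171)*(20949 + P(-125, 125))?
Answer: 180831768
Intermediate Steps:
P(h, O) = 0
(24803 - 16171)*(20949 + P(-125, 125)) = (24803 - 16171)*(20949 + 0) = 8632*20949 = 180831768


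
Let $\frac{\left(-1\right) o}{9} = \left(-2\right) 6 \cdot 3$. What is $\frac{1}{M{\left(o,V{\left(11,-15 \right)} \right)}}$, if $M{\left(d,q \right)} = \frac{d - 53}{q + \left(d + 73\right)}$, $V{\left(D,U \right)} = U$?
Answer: $\frac{382}{271} \approx 1.4096$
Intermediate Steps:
$o = 324$ ($o = - 9 \left(-2\right) 6 \cdot 3 = - 9 \left(\left(-12\right) 3\right) = \left(-9\right) \left(-36\right) = 324$)
$M{\left(d,q \right)} = \frac{-53 + d}{73 + d + q}$ ($M{\left(d,q \right)} = \frac{-53 + d}{q + \left(73 + d\right)} = \frac{-53 + d}{73 + d + q}$)
$\frac{1}{M{\left(o,V{\left(11,-15 \right)} \right)}} = \frac{1}{\frac{1}{73 + 324 - 15} \left(-53 + 324\right)} = \frac{1}{\frac{1}{382} \cdot 271} = \frac{1}{\frac{271}{382}} = \frac{382}{271}$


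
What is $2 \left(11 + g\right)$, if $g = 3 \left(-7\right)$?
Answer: $-20$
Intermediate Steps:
$g = -21$
$2 \left(11 + g\right) = 2 \left(11 - 21\right) = 2 \left(-10\right) = -20$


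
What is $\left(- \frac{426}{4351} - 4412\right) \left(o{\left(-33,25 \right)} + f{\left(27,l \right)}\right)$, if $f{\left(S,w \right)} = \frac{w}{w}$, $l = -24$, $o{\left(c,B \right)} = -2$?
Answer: $\frac{19197038}{4351} \approx 4412.1$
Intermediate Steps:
$f{\left(S,w \right)} = 1$
$\left(- \frac{426}{4351} - 4412\right) \left(o{\left(-33,25 \right)} + f{\left(27,l \right)}\right) = \left(- \frac{426}{4351} - 4412\right) \left(-2 + 1\right) = \left(\left(-426\right) \frac{1}{4351} - 4412\right) \left(-1\right) = \left(- \frac{426}{4351} - 4412\right) \left(-1\right) = \left(- \frac{19197038}{4351}\right) \left(-1\right) = \frac{19197038}{4351}$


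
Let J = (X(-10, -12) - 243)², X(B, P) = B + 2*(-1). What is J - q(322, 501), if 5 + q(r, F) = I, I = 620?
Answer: 64410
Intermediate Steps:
q(r, F) = 615 (q(r, F) = -5 + 620 = 615)
X(B, P) = -2 + B (X(B, P) = B - 2 = -2 + B)
J = 65025 (J = ((-2 - 10) - 243)² = (-12 - 243)² = (-255)² = 65025)
J - q(322, 501) = 65025 - 1*615 = 65025 - 615 = 64410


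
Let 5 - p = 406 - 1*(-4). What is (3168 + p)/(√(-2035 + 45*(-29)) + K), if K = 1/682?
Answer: 1884366/1553514161 - 2570275224*I*√835/1553514161 ≈ 0.001213 - 47.809*I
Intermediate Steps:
p = -405 (p = 5 - (406 - 1*(-4)) = 5 - (406 + 4) = 5 - 1*410 = 5 - 410 = -405)
K = 1/682 ≈ 0.0014663
(3168 + p)/(√(-2035 + 45*(-29)) + K) = (3168 - 405)/(√(-2035 + 45*(-29)) + 1/682) = 2763/(√(-2035 - 1305) + 1/682) = 2763/(√(-3340) + 1/682) = 2763/(2*I*√835 + 1/682) = 2763/(1/682 + 2*I*√835)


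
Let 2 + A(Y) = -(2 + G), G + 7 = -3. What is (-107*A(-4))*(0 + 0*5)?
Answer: 0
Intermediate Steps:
G = -10 (G = -7 - 3 = -10)
A(Y) = 6 (A(Y) = -2 - (2 - 10) = -2 - 1*(-8) = -2 + 8 = 6)
(-107*A(-4))*(0 + 0*5) = (-107*6)*(0 + 0*5) = -642*(0 + 0) = -642*0 = 0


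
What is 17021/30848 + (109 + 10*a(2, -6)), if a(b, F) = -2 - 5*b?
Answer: -322307/30848 ≈ -10.448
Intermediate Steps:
17021/30848 + (109 + 10*a(2, -6)) = 17021/30848 + (109 + 10*(-2 - 5*2)) = 17021*(1/30848) + (109 + 10*(-2 - 10)) = 17021/30848 + (109 + 10*(-12)) = 17021/30848 + (109 - 120) = 17021/30848 - 11 = -322307/30848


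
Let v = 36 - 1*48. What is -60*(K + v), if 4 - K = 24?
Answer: 1920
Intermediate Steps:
v = -12 (v = 36 - 48 = -12)
K = -20 (K = 4 - 1*24 = 4 - 24 = -20)
-60*(K + v) = -60*(-20 - 12) = -60*(-32) = 1920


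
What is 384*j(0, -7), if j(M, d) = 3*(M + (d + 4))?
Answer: -3456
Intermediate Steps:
j(M, d) = 12 + 3*M + 3*d (j(M, d) = 3*(M + (4 + d)) = 3*(4 + M + d) = 12 + 3*M + 3*d)
384*j(0, -7) = 384*(12 + 3*0 + 3*(-7)) = 384*(12 + 0 - 21) = 384*(-9) = -3456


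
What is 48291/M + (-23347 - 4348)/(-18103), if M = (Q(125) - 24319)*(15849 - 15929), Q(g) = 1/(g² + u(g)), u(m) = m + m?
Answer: 173848357641155/111822701388352 ≈ 1.5547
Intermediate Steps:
u(m) = 2*m
Q(g) = 1/(g² + 2*g)
M = 6177025984/3175 (M = (1/(125*(2 + 125)) - 24319)*(15849 - 15929) = ((1/125)/127 - 24319)*(-80) = ((1/125)*(1/127) - 24319)*(-80) = (1/15875 - 24319)*(-80) = -386064124/15875*(-80) = 6177025984/3175 ≈ 1.9455e+6)
48291/M + (-23347 - 4348)/(-18103) = 48291/(6177025984/3175) + (-23347 - 4348)/(-18103) = 48291*(3175/6177025984) - 27695*(-1/18103) = 153323925/6177025984 + 27695/18103 = 173848357641155/111822701388352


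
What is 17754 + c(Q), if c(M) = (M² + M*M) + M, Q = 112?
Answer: 42954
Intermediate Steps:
c(M) = M + 2*M² (c(M) = (M² + M²) + M = 2*M² + M = M + 2*M²)
17754 + c(Q) = 17754 + 112*(1 + 2*112) = 17754 + 112*(1 + 224) = 17754 + 112*225 = 17754 + 25200 = 42954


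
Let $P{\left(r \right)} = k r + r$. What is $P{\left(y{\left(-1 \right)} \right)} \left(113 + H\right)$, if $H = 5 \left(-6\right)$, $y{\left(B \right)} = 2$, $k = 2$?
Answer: $498$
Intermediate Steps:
$H = -30$
$P{\left(r \right)} = 3 r$ ($P{\left(r \right)} = 2 r + r = 3 r$)
$P{\left(y{\left(-1 \right)} \right)} \left(113 + H\right) = 3 \cdot 2 \left(113 - 30\right) = 6 \cdot 83 = 498$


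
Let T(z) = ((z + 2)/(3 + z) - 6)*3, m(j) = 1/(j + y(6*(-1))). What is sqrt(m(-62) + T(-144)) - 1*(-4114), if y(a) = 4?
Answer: 4114 + I*sqrt(111436154)/2726 ≈ 4114.0 + 3.8725*I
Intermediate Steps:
m(j) = 1/(4 + j) (m(j) = 1/(j + 4) = 1/(4 + j))
T(z) = -18 + 3*(2 + z)/(3 + z) (T(z) = ((2 + z)/(3 + z) - 6)*3 = (-6 + (2 + z)/(3 + z))*3 = -18 + 3*(2 + z)/(3 + z))
sqrt(m(-62) + T(-144)) - 1*(-4114) = sqrt(1/(4 - 62) + 3*(-16 - 5*(-144))/(3 - 144)) - 1*(-4114) = sqrt(1/(-58) + 3*(-16 + 720)/(-141)) + 4114 = sqrt(-1/58 + 3*(-1/141)*704) + 4114 = sqrt(-1/58 - 704/47) + 4114 = sqrt(-40879/2726) + 4114 = I*sqrt(111436154)/2726 + 4114 = 4114 + I*sqrt(111436154)/2726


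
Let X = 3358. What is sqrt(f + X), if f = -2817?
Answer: sqrt(541) ≈ 23.259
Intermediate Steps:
sqrt(f + X) = sqrt(-2817 + 3358) = sqrt(541)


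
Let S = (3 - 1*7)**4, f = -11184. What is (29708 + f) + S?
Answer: 18780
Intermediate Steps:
S = 256 (S = (3 - 7)**4 = (-4)**4 = 256)
(29708 + f) + S = (29708 - 11184) + 256 = 18524 + 256 = 18780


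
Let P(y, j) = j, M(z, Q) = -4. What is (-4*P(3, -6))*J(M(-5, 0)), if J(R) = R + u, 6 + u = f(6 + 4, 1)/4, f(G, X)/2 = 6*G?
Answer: 480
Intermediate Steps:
f(G, X) = 12*G (f(G, X) = 2*(6*G) = 12*G)
u = 24 (u = -6 + (12*(6 + 4))/4 = -6 + (12*10)*(¼) = -6 + 120*(¼) = -6 + 30 = 24)
J(R) = 24 + R (J(R) = R + 24 = 24 + R)
(-4*P(3, -6))*J(M(-5, 0)) = (-4*(-6))*(24 - 4) = 24*20 = 480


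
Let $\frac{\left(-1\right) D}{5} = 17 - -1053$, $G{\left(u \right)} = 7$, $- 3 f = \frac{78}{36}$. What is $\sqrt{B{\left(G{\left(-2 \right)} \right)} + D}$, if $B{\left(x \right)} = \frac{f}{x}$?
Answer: $\frac{i \sqrt{9437582}}{42} \approx 73.144 i$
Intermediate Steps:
$f = - \frac{13}{18}$ ($f = - \frac{78 \cdot \frac{1}{36}}{3} = \left(- \frac{1}{3}\right) \frac{13}{6} = - \frac{13}{18} \approx -0.72222$)
$B{\left(x \right)} = - \frac{13}{18 x}$
$D = -5350$ ($D = - 5 \left(17 - -1053\right) = - 5 \left(17 + 1053\right) = \left(-5\right) 1070 = -5350$)
$\sqrt{B{\left(G{\left(-2 \right)} \right)} + D} = \sqrt{- \frac{13}{18 \cdot 7} - 5350} = \sqrt{\left(- \frac{13}{18}\right) \frac{1}{7} - 5350} = \sqrt{- \frac{13}{126} - 5350} = \sqrt{- \frac{674113}{126}} = \frac{i \sqrt{9437582}}{42}$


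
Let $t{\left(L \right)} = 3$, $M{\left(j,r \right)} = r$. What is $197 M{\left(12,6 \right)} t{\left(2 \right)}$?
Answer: $3546$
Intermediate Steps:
$197 M{\left(12,6 \right)} t{\left(2 \right)} = 197 \cdot 6 \cdot 3 = 1182 \cdot 3 = 3546$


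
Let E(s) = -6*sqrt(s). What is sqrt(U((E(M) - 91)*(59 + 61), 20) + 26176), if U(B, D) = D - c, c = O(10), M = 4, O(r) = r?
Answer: sqrt(26186) ≈ 161.82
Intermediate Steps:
c = 10
U(B, D) = -10 + D (U(B, D) = D - 1*10 = D - 10 = -10 + D)
sqrt(U((E(M) - 91)*(59 + 61), 20) + 26176) = sqrt((-10 + 20) + 26176) = sqrt(10 + 26176) = sqrt(26186)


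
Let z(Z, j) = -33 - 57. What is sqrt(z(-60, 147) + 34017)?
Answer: sqrt(33927) ≈ 184.19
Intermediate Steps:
z(Z, j) = -90
sqrt(z(-60, 147) + 34017) = sqrt(-90 + 34017) = sqrt(33927)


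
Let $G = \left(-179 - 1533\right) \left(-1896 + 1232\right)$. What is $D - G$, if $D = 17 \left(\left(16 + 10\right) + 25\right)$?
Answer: $-1135901$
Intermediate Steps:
$G = 1136768$ ($G = \left(-1712\right) \left(-664\right) = 1136768$)
$D = 867$ ($D = 17 \left(26 + 25\right) = 17 \cdot 51 = 867$)
$D - G = 867 - 1136768 = -1135901$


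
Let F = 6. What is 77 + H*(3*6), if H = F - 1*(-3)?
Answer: 239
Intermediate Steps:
H = 9 (H = 6 - 1*(-3) = 6 + 3 = 9)
77 + H*(3*6) = 77 + 9*(3*6) = 77 + 9*18 = 77 + 162 = 239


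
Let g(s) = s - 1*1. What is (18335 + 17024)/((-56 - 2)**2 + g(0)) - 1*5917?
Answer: -1045448/177 ≈ -5906.5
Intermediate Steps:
g(s) = -1 + s (g(s) = s - 1 = -1 + s)
(18335 + 17024)/((-56 - 2)**2 + g(0)) - 1*5917 = (18335 + 17024)/((-56 - 2)**2 + (-1 + 0)) - 1*5917 = 35359/((-58)**2 - 1) - 5917 = 35359/(3364 - 1) - 5917 = 35359/3363 - 5917 = 35359*(1/3363) - 5917 = 1861/177 - 5917 = -1045448/177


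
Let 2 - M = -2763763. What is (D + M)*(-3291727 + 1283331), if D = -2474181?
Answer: -581599347264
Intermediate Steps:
M = 2763765 (M = 2 - 1*(-2763763) = 2 + 2763763 = 2763765)
(D + M)*(-3291727 + 1283331) = (-2474181 + 2763765)*(-3291727 + 1283331) = 289584*(-2008396) = -581599347264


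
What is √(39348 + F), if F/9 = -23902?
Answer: 9*I*√2170 ≈ 419.25*I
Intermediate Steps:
F = -215118 (F = 9*(-23902) = -215118)
√(39348 + F) = √(39348 - 215118) = √(-175770) = 9*I*√2170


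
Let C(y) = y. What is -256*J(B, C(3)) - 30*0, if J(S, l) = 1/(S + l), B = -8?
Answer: 256/5 ≈ 51.200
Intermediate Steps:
-256*J(B, C(3)) - 30*0 = -256/(-8 + 3) - 30*0 = -256/(-5) + 0 = -256*(-⅕) + 0 = 256/5 + 0 = 256/5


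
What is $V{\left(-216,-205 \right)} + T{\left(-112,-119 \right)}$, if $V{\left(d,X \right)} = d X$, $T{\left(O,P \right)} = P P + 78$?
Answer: $58519$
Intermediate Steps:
$T{\left(O,P \right)} = 78 + P^{2}$ ($T{\left(O,P \right)} = P^{2} + 78 = 78 + P^{2}$)
$V{\left(d,X \right)} = X d$
$V{\left(-216,-205 \right)} + T{\left(-112,-119 \right)} = \left(-205\right) \left(-216\right) + \left(78 + \left(-119\right)^{2}\right) = 44280 + \left(78 + 14161\right) = 44280 + 14239 = 58519$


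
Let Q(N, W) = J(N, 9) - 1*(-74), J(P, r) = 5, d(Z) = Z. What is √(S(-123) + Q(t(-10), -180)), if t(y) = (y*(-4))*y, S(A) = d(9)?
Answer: 2*√22 ≈ 9.3808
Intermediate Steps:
S(A) = 9
t(y) = -4*y² (t(y) = (-4*y)*y = -4*y²)
Q(N, W) = 79 (Q(N, W) = 5 - 1*(-74) = 5 + 74 = 79)
√(S(-123) + Q(t(-10), -180)) = √(9 + 79) = √88 = 2*√22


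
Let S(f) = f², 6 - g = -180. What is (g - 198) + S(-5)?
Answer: 13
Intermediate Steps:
g = 186 (g = 6 - 1*(-180) = 6 + 180 = 186)
(g - 198) + S(-5) = (186 - 198) + (-5)² = -12 + 25 = 13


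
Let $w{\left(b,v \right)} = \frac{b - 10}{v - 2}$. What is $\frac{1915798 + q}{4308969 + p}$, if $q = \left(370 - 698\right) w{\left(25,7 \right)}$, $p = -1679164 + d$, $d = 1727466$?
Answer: $\frac{1914814}{4357271} \approx 0.43945$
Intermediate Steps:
$p = 48302$ ($p = -1679164 + 1727466 = 48302$)
$w{\left(b,v \right)} = \frac{-10 + b}{-2 + v}$
$q = -984$ ($q = \left(370 - 698\right) \frac{-10 + 25}{-2 + 7} = - 328 \cdot \frac{1}{5} \cdot 15 = \left(-328\right) 3 = -984$)
$\frac{1915798 + q}{4308969 + p} = \frac{1915798 - 984}{4308969 + 48302} = \frac{1914814}{4357271}$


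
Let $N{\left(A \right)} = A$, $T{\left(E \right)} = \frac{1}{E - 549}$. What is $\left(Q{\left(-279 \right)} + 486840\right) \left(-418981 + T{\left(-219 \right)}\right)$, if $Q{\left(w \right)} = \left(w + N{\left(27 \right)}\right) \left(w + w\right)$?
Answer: $-262892143153$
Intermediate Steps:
$T{\left(E \right)} = \frac{1}{-549 + E}$
$Q{\left(w \right)} = 2 w \left(27 + w\right)$ ($Q{\left(w \right)} = \left(w + 27\right) \left(w + w\right) = \left(27 + w\right) 2 w = 2 w \left(27 + w\right)$)
$\left(Q{\left(-279 \right)} + 486840\right) \left(-418981 + T{\left(-219 \right)}\right) = \left(2 \left(-279\right) \left(27 - 279\right) + 486840\right) \left(-418981 + \frac{1}{-549 - 219}\right) = \left(2 \left(-279\right) \left(-252\right) + 486840\right) \left(-418981 + \frac{1}{-768}\right) = \left(140616 + 486840\right) \left(-418981 - \frac{1}{768}\right) = 627456 \left(- \frac{321777409}{768}\right) = -262892143153$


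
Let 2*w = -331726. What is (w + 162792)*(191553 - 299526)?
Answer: 331585083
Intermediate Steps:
w = -165863 (w = (1/2)*(-331726) = -165863)
(w + 162792)*(191553 - 299526) = (-165863 + 162792)*(191553 - 299526) = -3071*(-107973) = 331585083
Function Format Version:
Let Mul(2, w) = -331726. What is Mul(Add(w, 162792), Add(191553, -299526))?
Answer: 331585083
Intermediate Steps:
w = -165863 (w = Mul(Rational(1, 2), -331726) = -165863)
Mul(Add(w, 162792), Add(191553, -299526)) = Mul(Add(-165863, 162792), Add(191553, -299526)) = Mul(-3071, -107973) = 331585083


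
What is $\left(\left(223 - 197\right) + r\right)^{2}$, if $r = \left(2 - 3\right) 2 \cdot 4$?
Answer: $324$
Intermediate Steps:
$r = -8$ ($r = \left(-1\right) 2 \cdot 4 = \left(-2\right) 4 = -8$)
$\left(\left(223 - 197\right) + r\right)^{2} = \left(\left(223 - 197\right) - 8\right)^{2} = \left(26 - 8\right)^{2} = 18^{2} = 324$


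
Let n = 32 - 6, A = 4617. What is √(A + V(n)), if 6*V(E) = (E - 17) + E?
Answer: √166422/6 ≈ 67.991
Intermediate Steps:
n = 26
V(E) = -17/6 + E/3 (V(E) = ((E - 17) + E)/6 = ((-17 + E) + E)/6 = (-17 + 2*E)/6 = -17/6 + E/3)
√(A + V(n)) = √(4617 + (-17/6 + (⅓)*26)) = √(4617 + (-17/6 + 26/3)) = √(4617 + 35/6) = √(27737/6) = √166422/6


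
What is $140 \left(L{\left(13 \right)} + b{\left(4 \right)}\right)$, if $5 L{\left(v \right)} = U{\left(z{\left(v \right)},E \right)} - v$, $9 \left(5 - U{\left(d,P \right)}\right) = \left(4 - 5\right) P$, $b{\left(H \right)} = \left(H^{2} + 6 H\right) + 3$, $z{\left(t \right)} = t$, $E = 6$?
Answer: $\frac{17444}{3} \approx 5814.7$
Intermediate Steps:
$b{\left(H \right)} = 3 + H^{2} + 6 H$
$U{\left(d,P \right)} = 5 + \frac{P}{9}$ ($U{\left(d,P \right)} = 5 - \frac{\left(4 - 5\right) P}{9} = 5 - \frac{\left(-1\right) P}{9} = 5 + \frac{P}{9}$)
$L{\left(v \right)} = \frac{17}{15} - \frac{v}{5}$ ($L{\left(v \right)} = \frac{\left(5 + \frac{1}{9} \cdot 6\right) - v}{5} = \frac{\left(5 + \frac{2}{3}\right) - v}{5} = \frac{\frac{17}{3} - v}{5} = \frac{17}{15} - \frac{v}{5}$)
$140 \left(L{\left(13 \right)} + b{\left(4 \right)}\right) = 140 \left(\left(\frac{17}{15} - \frac{13}{5}\right) + \left(3 + 4^{2} + 6 \cdot 4\right)\right) = 140 \left(\left(\frac{17}{15} - \frac{13}{5}\right) + \left(3 + 16 + 24\right)\right) = 140 \left(- \frac{22}{15} + 43\right) = 140 \cdot \frac{623}{15} = \frac{17444}{3}$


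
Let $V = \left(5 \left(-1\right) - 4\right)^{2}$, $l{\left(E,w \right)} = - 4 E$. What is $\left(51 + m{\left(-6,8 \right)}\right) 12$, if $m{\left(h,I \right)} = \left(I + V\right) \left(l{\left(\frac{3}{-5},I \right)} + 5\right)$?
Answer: $\frac{42576}{5} \approx 8515.2$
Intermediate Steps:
$V = 81$ ($V = \left(-5 - 4\right)^{2} = \left(-9\right)^{2} = 81$)
$m{\left(h,I \right)} = \frac{2997}{5} + \frac{37 I}{5}$ ($m{\left(h,I \right)} = \left(I + 81\right) \left(- 4 \frac{3}{-5} + 5\right) = \left(81 + I\right) \left(- 4 \cdot 3 \left(- \frac{1}{5}\right) + 5\right) = \left(81 + I\right) \left(\left(-4\right) \left(- \frac{3}{5}\right) + 5\right) = \left(81 + I\right) \left(\frac{12}{5} + 5\right) = \left(81 + I\right) \frac{37}{5} = \frac{2997}{5} + \frac{37 I}{5}$)
$\left(51 + m{\left(-6,8 \right)}\right) 12 = \left(51 + \left(\frac{2997}{5} + \frac{37}{5} \cdot 8\right)\right) 12 = \left(51 + \left(\frac{2997}{5} + \frac{296}{5}\right)\right) 12 = \left(51 + \frac{3293}{5}\right) 12 = \frac{3548}{5} \cdot 12 = \frac{42576}{5}$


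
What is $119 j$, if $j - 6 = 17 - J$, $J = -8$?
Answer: $3689$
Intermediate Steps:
$j = 31$ ($j = 6 + \left(17 - -8\right) = 6 + \left(17 + 8\right) = 6 + 25 = 31$)
$119 j = 119 \cdot 31 = 3689$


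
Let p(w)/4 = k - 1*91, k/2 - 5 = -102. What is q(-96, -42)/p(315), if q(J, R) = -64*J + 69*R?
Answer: -541/190 ≈ -2.8474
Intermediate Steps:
k = -194 (k = 10 + 2*(-102) = 10 - 204 = -194)
p(w) = -1140 (p(w) = 4*(-194 - 1*91) = 4*(-194 - 91) = 4*(-285) = -1140)
q(-96, -42)/p(315) = (-64*(-96) + 69*(-42))/(-1140) = (6144 - 2898)*(-1/1140) = 3246*(-1/1140) = -541/190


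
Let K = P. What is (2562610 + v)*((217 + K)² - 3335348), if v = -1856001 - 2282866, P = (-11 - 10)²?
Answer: 4574903096688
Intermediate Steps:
P = 441 (P = (-21)² = 441)
K = 441
v = -4138867
(2562610 + v)*((217 + K)² - 3335348) = (2562610 - 4138867)*((217 + 441)² - 3335348) = -1576257*(658² - 3335348) = -1576257*(432964 - 3335348) = -1576257*(-2902384) = 4574903096688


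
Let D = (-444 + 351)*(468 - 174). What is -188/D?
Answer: 94/13671 ≈ 0.0068759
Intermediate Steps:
D = -27342 (D = -93*294 = -27342)
-188/D = -188/(-27342) = -188*(-1/27342) = 94/13671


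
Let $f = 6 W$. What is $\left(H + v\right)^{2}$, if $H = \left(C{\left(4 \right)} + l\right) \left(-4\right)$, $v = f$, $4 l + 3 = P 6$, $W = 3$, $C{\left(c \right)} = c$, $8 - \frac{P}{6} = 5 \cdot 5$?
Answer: $380689$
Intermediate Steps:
$P = -102$ ($P = 48 - 6 \cdot 5 \cdot 5 = 48 - 150 = -102$)
$l = - \frac{615}{4}$ ($l = - \frac{3}{4} + \frac{\left(-102\right) 6}{4} = - \frac{3}{4} + \frac{1}{4} \left(-612\right) = - \frac{3}{4} - 153 = - \frac{615}{4} \approx -153.75$)
$f = 18$ ($f = 6 \cdot 3 = 18$)
$v = 18$
$H = 599$ ($H = \left(4 - \frac{615}{4}\right) \left(-4\right) = \left(- \frac{599}{4}\right) \left(-4\right) = 599$)
$\left(H + v\right)^{2} = \left(599 + 18\right)^{2} = 617^{2} = 380689$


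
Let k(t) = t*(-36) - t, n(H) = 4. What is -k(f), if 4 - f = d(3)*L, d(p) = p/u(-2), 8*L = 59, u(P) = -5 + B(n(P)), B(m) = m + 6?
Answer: -629/40 ≈ -15.725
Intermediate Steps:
B(m) = 6 + m
u(P) = 5 (u(P) = -5 + (6 + 4) = -5 + 10 = 5)
L = 59/8 (L = (⅛)*59 = 59/8 ≈ 7.3750)
d(p) = p/5
f = -17/40 (f = 4 - (⅕)*3*59/8 = 4 - 3*59/(5*8) = 4 - 1*177/40 = 4 - 177/40 = -17/40 ≈ -0.42500)
k(t) = -37*t (k(t) = -36*t - t = -37*t)
-k(f) = -(-37)*(-17)/40 = -1*629/40 = -629/40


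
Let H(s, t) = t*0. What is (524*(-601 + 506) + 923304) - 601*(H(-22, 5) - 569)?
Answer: 1215493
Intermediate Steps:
H(s, t) = 0
(524*(-601 + 506) + 923304) - 601*(H(-22, 5) - 569) = (524*(-601 + 506) + 923304) - 601*(0 - 569) = (524*(-95) + 923304) - 601*(-569) = (-49780 + 923304) + 341969 = 873524 + 341969 = 1215493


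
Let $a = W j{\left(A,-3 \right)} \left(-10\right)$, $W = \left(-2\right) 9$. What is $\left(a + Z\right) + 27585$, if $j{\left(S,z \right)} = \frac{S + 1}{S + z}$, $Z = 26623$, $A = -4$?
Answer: $\frac{379996}{7} \approx 54285.0$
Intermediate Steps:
$W = -18$
$j{\left(S,z \right)} = \frac{1 + S}{S + z}$
$a = \frac{540}{7}$ ($a = - 18 \frac{1 - 4}{-4 - 3} \left(-10\right) = - 18 \frac{1}{-7} \left(-3\right) \left(-10\right) = - 18 \left(\left(- \frac{1}{7}\right) \left(-3\right)\right) \left(-10\right) = \left(-18\right) \frac{3}{7} \left(-10\right) = \left(- \frac{54}{7}\right) \left(-10\right) = \frac{540}{7} \approx 77.143$)
$\left(a + Z\right) + 27585 = \left(\frac{540}{7} + 26623\right) + 27585 = \frac{186901}{7} + 27585 = \frac{379996}{7}$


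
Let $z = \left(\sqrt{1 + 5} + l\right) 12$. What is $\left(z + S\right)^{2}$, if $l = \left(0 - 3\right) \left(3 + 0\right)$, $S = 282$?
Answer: $31140 + 4176 \sqrt{6} \approx 41369.0$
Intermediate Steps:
$l = -9$ ($l = \left(-3\right) 3 = -9$)
$z = -108 + 12 \sqrt{6}$ ($z = \left(\sqrt{1 + 5} - 9\right) 12 = \left(\sqrt{6} - 9\right) 12 = \left(-9 + \sqrt{6}\right) 12 = -108 + 12 \sqrt{6} \approx -78.606$)
$\left(z + S\right)^{2} = \left(\left(-108 + 12 \sqrt{6}\right) + 282\right)^{2} = \left(174 + 12 \sqrt{6}\right)^{2}$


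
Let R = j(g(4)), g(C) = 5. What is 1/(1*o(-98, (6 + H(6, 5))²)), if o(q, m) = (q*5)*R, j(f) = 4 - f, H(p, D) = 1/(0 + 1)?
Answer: 1/490 ≈ 0.0020408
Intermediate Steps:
H(p, D) = 1 (H(p, D) = 1/1 = 1)
R = -1 (R = 4 - 1*5 = 4 - 5 = -1)
o(q, m) = -5*q (o(q, m) = (q*5)*(-1) = (5*q)*(-1) = -5*q)
1/(1*o(-98, (6 + H(6, 5))²)) = 1/(1*(-5*(-98))) = 1/(1*490) = 1/490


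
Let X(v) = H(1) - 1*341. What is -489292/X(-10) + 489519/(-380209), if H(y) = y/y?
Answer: 46466696392/32317765 ≈ 1437.8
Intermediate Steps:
H(y) = 1
X(v) = -340 (X(v) = 1 - 1*341 = 1 - 341 = -340)
-489292/X(-10) + 489519/(-380209) = -489292/(-340) + 489519/(-380209) = -489292*(-1/340) + 489519*(-1/380209) = 122323/85 - 489519/380209 = 46466696392/32317765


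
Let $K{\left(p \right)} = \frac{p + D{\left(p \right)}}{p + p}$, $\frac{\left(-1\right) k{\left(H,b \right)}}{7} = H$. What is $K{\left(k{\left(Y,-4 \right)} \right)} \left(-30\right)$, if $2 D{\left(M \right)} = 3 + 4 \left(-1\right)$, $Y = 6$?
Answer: $- \frac{425}{28} \approx -15.179$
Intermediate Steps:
$D{\left(M \right)} = - \frac{1}{2}$ ($D{\left(M \right)} = \frac{3 + 4 \left(-1\right)}{2} = \frac{3 - 4}{2} = \frac{1}{2} \left(-1\right) = - \frac{1}{2}$)
$k{\left(H,b \right)} = - 7 H$
$K{\left(p \right)} = \frac{- \frac{1}{2} + p}{2 p}$ ($K{\left(p \right)} = \frac{p - \frac{1}{2}}{p + p} = \frac{- \frac{1}{2} + p}{2 p}$)
$K{\left(k{\left(Y,-4 \right)} \right)} \left(-30\right) = \frac{-1 + 2 \left(\left(-7\right) 6\right)}{4 \left(\left(-7\right) 6\right)} \left(-30\right) = \frac{-1 + 2 \left(-42\right)}{4 \left(-42\right)} \left(-30\right) = \frac{1}{4} \left(- \frac{1}{42}\right) \left(-1 - 84\right) \left(-30\right) = \frac{1}{4} \left(- \frac{1}{42}\right) \left(-85\right) \left(-30\right) = \frac{85}{168} \left(-30\right) = - \frac{425}{28}$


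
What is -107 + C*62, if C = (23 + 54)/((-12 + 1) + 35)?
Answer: 1103/12 ≈ 91.917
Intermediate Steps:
C = 77/24 (C = 77/(-11 + 35) = 77/24 ≈ 3.2083)
-107 + C*62 = -107 + (77/24)*62 = -107 + 2387/12 = 1103/12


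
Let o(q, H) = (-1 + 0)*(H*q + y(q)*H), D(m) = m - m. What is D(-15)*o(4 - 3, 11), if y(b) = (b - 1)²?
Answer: 0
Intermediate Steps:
y(b) = (-1 + b)²
D(m) = 0
o(q, H) = -H*q - H*(-1 + q)² (o(q, H) = (-1 + 0)*(H*q + (-1 + q)²*H) = -(H*q + H*(-1 + q)²) = -H*q - H*(-1 + q)²)
D(-15)*o(4 - 3, 11) = 0*(11*(-1 + (4 - 3) - (4 - 3)²)) = 0*(11*(-1 + 1 - 1*1²)) = 0*(11*(-1 + 1 - 1*1)) = 0*(11*(-1 + 1 - 1)) = 0*(11*(-1)) = 0*(-11) = 0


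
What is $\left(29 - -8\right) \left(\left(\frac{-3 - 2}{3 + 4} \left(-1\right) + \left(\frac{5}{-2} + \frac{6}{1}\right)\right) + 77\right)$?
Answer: $\frac{42069}{14} \approx 3004.9$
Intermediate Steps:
$\left(29 - -8\right) \left(\left(\frac{-3 - 2}{3 + 4} \left(-1\right) + \left(\frac{5}{-2} + \frac{6}{1}\right)\right) + 77\right) = \left(29 + 8\right) \left(\left(- \frac{5}{7} \left(-1\right) + \left(5 \left(- \frac{1}{2}\right) + 6 \cdot 1\right)\right) + 77\right) = 37 \left(\left(\left(-5\right) \frac{1}{7} \left(-1\right) + \left(- \frac{5}{2} + 6\right)\right) + 77\right) = 37 \left(\left(\left(- \frac{5}{7}\right) \left(-1\right) + \frac{7}{2}\right) + 77\right) = 37 \left(\left(\frac{5}{7} + \frac{7}{2}\right) + 77\right) = 37 \left(\frac{59}{14} + 77\right) = 37 \cdot \frac{1137}{14} = \frac{42069}{14}$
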